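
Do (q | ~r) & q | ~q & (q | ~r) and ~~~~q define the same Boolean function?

E1: (q | ~r) & q | ~q & (q | ~r)
    = q | ~r
E2: ~~~~q
    = ~~q
    = q
These differ: at q=0, r=0, E1 = 1 but E2 = 0.

No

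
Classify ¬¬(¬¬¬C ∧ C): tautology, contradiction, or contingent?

¬¬(¬¬¬C ∧ C)
= ¬¬(¬C ∧ C)   (double negation)
= ¬C ∧ C   (double negation)
= False   (complement)

contradiction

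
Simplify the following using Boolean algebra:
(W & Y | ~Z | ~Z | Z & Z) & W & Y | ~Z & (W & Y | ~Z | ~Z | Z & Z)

(W & Y | ~Z | ~Z | Z & Z) & W & Y | ~Z & (W & Y | ~Z | ~Z | Z & Z)
= (W & Y | ~Z | ~Z | Z & Z) & (W & Y | ~Z)   [distribution]
= (W & Y | ~Z | Z & Z) & (W & Y | ~Z)   [idempotence]
= (W & Y | ~Z | Z) & (W & Y | ~Z)   [idempotence]
= W & Y | ~Z   [absorption]

W & Y | ~Z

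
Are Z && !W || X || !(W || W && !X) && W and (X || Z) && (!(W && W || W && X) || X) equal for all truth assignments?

E1: Z && !W || X || !(W || W && !X) && W
    = Z && !W || X || !W && W   [absorption]
    = Z && !W || X   [complement / identity]
E2: (X || Z) && (!(W && W || W && X) || X)
    = Z && !(W && W || W && X) || X   [distribution]
    = Z && !(W && (W || X)) || X   [distribution]
    = Z && !W || X   [absorption]
Both reduce to Z && !W || X, so they are equivalent.

Yes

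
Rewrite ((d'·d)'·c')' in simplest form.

c

((d'·d)'·c')'
= d'·d+c   (De Morgan)
= c   (complement / identity)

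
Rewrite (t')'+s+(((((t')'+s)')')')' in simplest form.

(t')'+s+(((((t')'+s)')')')'
= (t')'+s+(((t')'+s)')'   [double negation]
= (t')'+s+(t')'+s   [double negation]
= (t')'+s   [idempotence]
= t+s   [double negation]

t+s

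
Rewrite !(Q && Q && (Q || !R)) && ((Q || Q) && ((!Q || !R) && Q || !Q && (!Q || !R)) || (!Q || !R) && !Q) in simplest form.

!Q

!(Q && Q && (Q || !R)) && ((Q || Q) && ((!Q || !R) && Q || !Q && (!Q || !R)) || (!Q || !R) && !Q)
= !(Q && Q && (Q || !R)) && (Q && ((!Q || !R) && Q || !Q && (!Q || !R)) || (!Q || !R) && !Q)   (idempotence)
= !(Q && Q && (Q || !R)) && (Q && (!Q || !R) || (!Q || !R) && !Q)   (distribution)
= !(Q && Q) && (Q && (!Q || !R) || (!Q || !R) && !Q)   (absorption)
= !(Q && Q) && (!Q || !R)   (distribution)
= !Q && (!Q || !R)   (idempotence)
= !Q   (absorption)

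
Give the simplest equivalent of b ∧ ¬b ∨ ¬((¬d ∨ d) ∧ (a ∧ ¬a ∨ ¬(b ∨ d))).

b ∧ ¬b ∨ ¬((¬d ∨ d) ∧ (a ∧ ¬a ∨ ¬(b ∨ d)))
= ¬((¬d ∨ d) ∧ (a ∧ ¬a ∨ ¬(b ∨ d)))   — complement / identity
= ¬(a ∧ ¬a ∨ ¬(b ∨ d))   — complement / identity
= ¬¬(b ∨ d)   — complement / identity
= b ∨ d   — double negation

b ∨ d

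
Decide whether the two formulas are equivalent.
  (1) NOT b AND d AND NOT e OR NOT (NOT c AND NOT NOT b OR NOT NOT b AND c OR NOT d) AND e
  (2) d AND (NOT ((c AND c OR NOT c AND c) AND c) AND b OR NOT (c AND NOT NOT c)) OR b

E1: NOT b AND d AND NOT e OR NOT (NOT c AND NOT NOT b OR NOT NOT b AND c OR NOT d) AND e
    = NOT b AND d AND NOT e OR NOT (NOT NOT b OR NOT d) AND e   — distribution
    = NOT b AND d AND NOT e OR NOT b AND d AND e   — De Morgan
    = NOT b AND d   — distribution
E2: d AND (NOT ((c AND c OR NOT c AND c) AND c) AND b OR NOT (c AND NOT NOT c)) OR b
    = d AND (NOT (c AND c) AND b OR NOT (c AND NOT NOT c)) OR b   — distribution
    = d AND (NOT (c AND c) AND b OR NOT (c AND c)) OR b   — double negation
    = d AND NOT (c AND c) OR b   — absorption
    = d AND NOT c OR b   — idempotence
These differ: at b=1, c=0, d=1, e=0, E1 = 0 but E2 = 1.

No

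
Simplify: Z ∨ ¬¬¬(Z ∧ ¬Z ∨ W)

Z ∨ ¬W

Z ∨ ¬¬¬(Z ∧ ¬Z ∨ W)
= Z ∨ ¬(Z ∧ ¬Z ∨ W)   [double negation]
= Z ∨ ¬W   [complement / identity]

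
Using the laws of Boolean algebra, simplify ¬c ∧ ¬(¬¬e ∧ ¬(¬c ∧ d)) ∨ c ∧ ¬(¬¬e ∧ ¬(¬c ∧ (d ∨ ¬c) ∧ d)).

¬e ∨ ¬c ∧ d

¬c ∧ ¬(¬¬e ∧ ¬(¬c ∧ d)) ∨ c ∧ ¬(¬¬e ∧ ¬(¬c ∧ (d ∨ ¬c) ∧ d))
= ¬c ∧ ¬(¬¬e ∧ ¬(¬c ∧ d)) ∨ c ∧ ¬(¬¬e ∧ ¬(¬c ∧ d))   — absorption
= ¬(¬¬e ∧ ¬(¬c ∧ d))   — distribution
= ¬e ∨ ¬c ∧ d   — De Morgan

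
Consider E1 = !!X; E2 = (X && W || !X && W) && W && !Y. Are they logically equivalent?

No

E1: !!X
    = X
E2: (X && W || !X && W) && W && !Y
    = W && W && !Y
    = W && !Y
These differ: at W=0, X=1, Y=1, E1 = 1 but E2 = 0.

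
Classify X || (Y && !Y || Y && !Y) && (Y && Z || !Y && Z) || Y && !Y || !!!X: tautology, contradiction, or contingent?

tautology

X || (Y && !Y || Y && !Y) && (Y && Z || !Y && Z) || Y && !Y || !!!X
= X || (Y && !Y || Y && !Y) && Z || Y && !Y || !!!X   (distribution)
= X || Y && !Y && Z || Y && !Y || !!!X   (idempotence)
= X || Y && !Y || !!!X   (absorption)
= X || !!!X   (complement / identity)
= X || !X   (double negation)
= true   (complement)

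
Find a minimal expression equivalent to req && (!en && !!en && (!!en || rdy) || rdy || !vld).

req && (!en && !!en && (!!en || rdy) || rdy || !vld)
= req && (!en && !!en || rdy || !vld)
= req && (!en && en || rdy || !vld)
= req && (rdy || !vld)

req && (rdy || !vld)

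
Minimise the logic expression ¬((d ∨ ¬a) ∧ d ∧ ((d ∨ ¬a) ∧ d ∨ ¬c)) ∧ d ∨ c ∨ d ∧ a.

¬((d ∨ ¬a) ∧ d ∧ ((d ∨ ¬a) ∧ d ∨ ¬c)) ∧ d ∨ c ∨ d ∧ a
= ¬((d ∨ ¬a) ∧ d) ∧ d ∨ c ∨ d ∧ a   (absorption)
= ¬d ∧ d ∨ c ∨ d ∧ a   (absorption)
= c ∨ d ∧ a   (complement / identity)

c ∨ d ∧ a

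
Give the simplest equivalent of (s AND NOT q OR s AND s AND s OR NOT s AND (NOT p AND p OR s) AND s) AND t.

s AND t

(s AND NOT q OR s AND s AND s OR NOT s AND (NOT p AND p OR s) AND s) AND t
= (s AND NOT q OR s AND s AND s OR NOT s AND s AND s) AND t
= (s AND NOT q OR s AND s) AND t
= (s AND NOT q OR s) AND t
= s AND t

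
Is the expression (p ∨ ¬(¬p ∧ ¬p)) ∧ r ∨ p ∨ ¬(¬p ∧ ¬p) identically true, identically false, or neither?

neither

(p ∨ ¬(¬p ∧ ¬p)) ∧ r ∨ p ∨ ¬(¬p ∧ ¬p)
= p ∨ ¬(¬p ∧ ¬p)   [absorption]
= p ∨ ¬¬p   [idempotence]
= p ∨ p   [double negation]
= p   [idempotence]
This depends on p, so it is not a constant.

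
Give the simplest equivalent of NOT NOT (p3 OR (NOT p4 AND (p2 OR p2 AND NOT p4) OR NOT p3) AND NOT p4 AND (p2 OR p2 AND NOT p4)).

p3 OR NOT p4 AND p2

NOT NOT (p3 OR (NOT p4 AND (p2 OR p2 AND NOT p4) OR NOT p3) AND NOT p4 AND (p2 OR p2 AND NOT p4))
= NOT NOT (p3 OR NOT p4 AND (p2 OR p2 AND NOT p4))   (absorption)
= NOT NOT (p3 OR NOT p4 AND p2)   (absorption)
= p3 OR NOT p4 AND p2   (double negation)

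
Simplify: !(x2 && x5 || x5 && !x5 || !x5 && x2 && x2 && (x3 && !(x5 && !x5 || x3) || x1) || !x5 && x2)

!x2

!(x2 && x5 || x5 && !x5 || !x5 && x2 && x2 && (x3 && !(x5 && !x5 || x3) || x1) || !x5 && x2)
= !(x2 && x5 || x5 && !x5 || !x5 && x2 && (x3 && !(x5 && !x5 || x3) || x1) || !x5 && x2)   — idempotence
= !(x2 && x5 || !x5 && x2 && (x3 && !(x5 && !x5 || x3) || x1) || !x5 && x2)   — complement / identity
= !(x2 && x5 || !x5 && x2 && (x3 && !x3 || x1) || !x5 && x2)   — complement / identity
= !(x2 && x5 || !x5 && x2 && x1 || !x5 && x2)   — complement / identity
= !(x2 && x5 || !x5 && x2)   — absorption
= !x2   — distribution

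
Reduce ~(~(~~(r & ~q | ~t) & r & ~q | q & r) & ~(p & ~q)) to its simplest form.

~(~(~~(r & ~q | ~t) & r & ~q | q & r) & ~(p & ~q))
= ~(~((r & ~q | ~t) & r & ~q | q & r) & ~(p & ~q))   — double negation
= ~(~(r & ~q | q & r) & ~(p & ~q))   — absorption
= ~(~r & ~(p & ~q))   — distribution
= r | p & ~q   — De Morgan

r | p & ~q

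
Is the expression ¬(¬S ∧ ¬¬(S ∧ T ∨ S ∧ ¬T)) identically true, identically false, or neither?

identically true

¬(¬S ∧ ¬¬(S ∧ T ∨ S ∧ ¬T))
= ¬(¬S ∧ ¬¬S)   [distribution]
= S ∨ ¬S   [De Morgan]
= True   [complement]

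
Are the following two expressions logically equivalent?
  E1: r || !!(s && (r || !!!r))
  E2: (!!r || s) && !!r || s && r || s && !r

Yes

E1: r || !!(s && (r || !!!r))
    = r || s && (r || !!!r)   [double negation]
    = r || s && (r || !r)   [double negation]
    = r || s   [complement / identity]
E2: (!!r || s) && !!r || s && r || s && !r
    = !!r || s && r || s && !r   [absorption]
    = r || s && r || s && !r   [double negation]
    = r || s   [distribution]
Both reduce to r || s, so they are equivalent.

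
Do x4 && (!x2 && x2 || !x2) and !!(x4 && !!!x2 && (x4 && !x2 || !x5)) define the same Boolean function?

E1: x4 && (!x2 && x2 || !x2)
    = x4 && !x2   — complement / identity
E2: !!(x4 && !!!x2 && (x4 && !x2 || !x5))
    = x4 && !!!x2 && (x4 && !x2 || !x5)   — double negation
    = x4 && !x2 && (x4 && !x2 || !x5)   — double negation
    = x4 && !x2   — absorption
Both reduce to x4 && !x2, so they are equivalent.

Yes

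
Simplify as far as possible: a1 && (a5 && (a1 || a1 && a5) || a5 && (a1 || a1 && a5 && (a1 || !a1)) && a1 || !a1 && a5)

a1 && (a5 && (a1 || a1 && a5) || a5 && (a1 || a1 && a5 && (a1 || !a1)) && a1 || !a1 && a5)
= a1 && (a5 && (a1 || a1 && a5) || a5 && (a1 || a1 && a5) && a1 || !a1 && a5)
= a1 && (a5 && (a1 || a1 && a5) || !a1 && a5)
= a1 && (a5 && a1 || !a1 && a5)
= a1 && a5

a1 && a5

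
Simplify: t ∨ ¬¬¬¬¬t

True

t ∨ ¬¬¬¬¬t
= t ∨ ¬¬¬t
= t ∨ ¬t
= True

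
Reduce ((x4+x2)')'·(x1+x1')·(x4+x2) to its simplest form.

x4+x2

((x4+x2)')'·(x1+x1')·(x4+x2)
= (x4+x2)·(x1+x1')·(x4+x2)   (double negation)
= (x4+x2)·(x4+x2)   (complement / identity)
= x4+x2   (idempotence)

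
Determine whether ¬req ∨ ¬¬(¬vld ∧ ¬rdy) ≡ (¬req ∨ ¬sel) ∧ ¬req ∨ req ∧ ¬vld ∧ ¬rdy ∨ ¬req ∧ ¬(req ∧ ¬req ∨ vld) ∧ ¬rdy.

E1: ¬req ∨ ¬¬(¬vld ∧ ¬rdy)
    = ¬req ∨ ¬vld ∧ ¬rdy
E2: (¬req ∨ ¬sel) ∧ ¬req ∨ req ∧ ¬vld ∧ ¬rdy ∨ ¬req ∧ ¬(req ∧ ¬req ∨ vld) ∧ ¬rdy
    = ¬req ∨ req ∧ ¬vld ∧ ¬rdy ∨ ¬req ∧ ¬(req ∧ ¬req ∨ vld) ∧ ¬rdy
    = ¬req ∨ req ∧ ¬vld ∧ ¬rdy ∨ ¬req ∧ ¬vld ∧ ¬rdy
    = ¬req ∨ ¬vld ∧ ¬rdy
Both reduce to ¬req ∨ ¬vld ∧ ¬rdy, so they are equivalent.

Yes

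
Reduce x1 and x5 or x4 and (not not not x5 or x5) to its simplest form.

x1 and x5 or x4

x1 and x5 or x4 and (not not not x5 or x5)
= x1 and x5 or x4 and (not x5 or x5)   (double negation)
= x1 and x5 or x4   (complement / identity)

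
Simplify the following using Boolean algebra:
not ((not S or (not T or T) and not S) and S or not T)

not ((not S or (not T or T) and not S) and S or not T)
= not ((not S or not S) and S or not T)   [complement / identity]
= not (not S and S or not T)   [idempotence]
= not not T   [complement / identity]
= T   [double negation]

T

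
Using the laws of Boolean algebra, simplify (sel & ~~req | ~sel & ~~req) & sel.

req & sel

(sel & ~~req | ~sel & ~~req) & sel
= ~~req & sel
= req & sel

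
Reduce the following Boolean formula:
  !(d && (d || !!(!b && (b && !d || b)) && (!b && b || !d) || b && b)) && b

!d && b

!(d && (d || !!(!b && (b && !d || b)) && (!b && b || !d) || b && b)) && b
= !(d && (d || !b && (b && !d || b) && (!b && b || !d) || b && b)) && b   (double negation)
= !(d && (d || !b && b && (!b && b || !d) || b && b)) && b   (absorption)
= !(d && (d || !b && b || b && b)) && b   (absorption)
= !(d && (d || b)) && b   (distribution)
= !d && b   (absorption)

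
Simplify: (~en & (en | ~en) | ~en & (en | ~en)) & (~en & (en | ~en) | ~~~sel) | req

~en | req

(~en & (en | ~en) | ~en & (en | ~en)) & (~en & (en | ~en) | ~~~sel) | req
= ~en & (en | ~en) & ~~~sel | ~en & (en | ~en) | req   [distribution]
= ~en & (en | ~en) & ~sel | ~en & (en | ~en) | req   [double negation]
= ~en & (en | ~en) | req   [absorption]
= ~en | req   [complement / identity]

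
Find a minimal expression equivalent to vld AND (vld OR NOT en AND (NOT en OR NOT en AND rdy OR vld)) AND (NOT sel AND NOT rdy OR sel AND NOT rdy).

vld AND (vld OR NOT en AND (NOT en OR NOT en AND rdy OR vld)) AND (NOT sel AND NOT rdy OR sel AND NOT rdy)
= vld AND (vld OR NOT en AND (NOT en OR vld)) AND (NOT sel AND NOT rdy OR sel AND NOT rdy)
= vld AND (vld OR NOT en) AND (NOT sel AND NOT rdy OR sel AND NOT rdy)
= vld AND (vld OR NOT en) AND NOT rdy
= vld AND NOT rdy

vld AND NOT rdy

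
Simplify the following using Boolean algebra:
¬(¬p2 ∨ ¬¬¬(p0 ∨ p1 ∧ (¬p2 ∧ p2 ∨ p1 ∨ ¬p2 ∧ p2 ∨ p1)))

p2 ∧ (p0 ∨ p1)

¬(¬p2 ∨ ¬¬¬(p0 ∨ p1 ∧ (¬p2 ∧ p2 ∨ p1 ∨ ¬p2 ∧ p2 ∨ p1)))
= ¬(¬p2 ∨ ¬¬¬(p0 ∨ p1 ∧ (¬p2 ∧ p2 ∨ p1)))
= ¬(¬p2 ∨ ¬(p0 ∨ p1 ∧ (¬p2 ∧ p2 ∨ p1)))
= ¬(¬p2 ∨ ¬(p0 ∨ p1 ∧ p1))
= p2 ∧ (p0 ∨ p1 ∧ p1)
= p2 ∧ (p0 ∨ p1)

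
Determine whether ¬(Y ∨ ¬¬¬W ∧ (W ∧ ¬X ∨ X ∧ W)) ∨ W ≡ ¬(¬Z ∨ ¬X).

E1: ¬(Y ∨ ¬¬¬W ∧ (W ∧ ¬X ∨ X ∧ W)) ∨ W
    = ¬(Y ∨ ¬¬¬W ∧ W) ∨ W
    = ¬(Y ∨ ¬W ∧ W) ∨ W
    = ¬Y ∨ W
E2: ¬(¬Z ∨ ¬X)
    = Z ∧ X
These differ: at W=1, X=0, Y=1, Z=0, E1 = 1 but E2 = 0.

No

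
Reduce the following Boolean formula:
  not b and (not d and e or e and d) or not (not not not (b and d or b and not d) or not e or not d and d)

e

not b and (not d and e or e and d) or not (not not not (b and d or b and not d) or not e or not d and d)
= not b and (not d and e or e and d) or not (not (b and d or b and not d) or not e or not d and d)   [double negation]
= not b and (not d and e or e and d) or not (not (b and d or b and not d) or not e)   [complement / identity]
= not b and (not d and e or e and d) or (b and d or b and not d) and e   [De Morgan]
= not b and e or (b and d or b and not d) and e   [distribution]
= not b and e or b and e   [distribution]
= e   [distribution]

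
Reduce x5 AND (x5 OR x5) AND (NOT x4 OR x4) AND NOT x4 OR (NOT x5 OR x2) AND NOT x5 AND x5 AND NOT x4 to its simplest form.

x5 AND NOT x4

x5 AND (x5 OR x5) AND (NOT x4 OR x4) AND NOT x4 OR (NOT x5 OR x2) AND NOT x5 AND x5 AND NOT x4
= x5 AND (x5 OR x5) AND (NOT x4 OR x4) AND NOT x4 OR NOT x5 AND x5 AND NOT x4   — absorption
= x5 AND (x5 OR x5) AND NOT x4 OR NOT x5 AND x5 AND NOT x4   — complement / identity
= x5 AND x5 AND NOT x4 OR NOT x5 AND x5 AND NOT x4   — idempotence
= x5 AND NOT x4   — distribution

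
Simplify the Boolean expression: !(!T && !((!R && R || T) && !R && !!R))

!(!T && !((!R && R || T) && !R && !!R))
= !(!T && !((!R && R || T) && !R && R))
= T || (!R && R || T) && !R && R
= T || !R && R
= T

T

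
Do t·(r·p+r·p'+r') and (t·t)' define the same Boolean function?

E1: t·(r·p+r·p'+r')
    = t·(r+r')   [distribution]
    = t   [complement / identity]
E2: (t·t)'
    = t'   [idempotence]
These differ: at p=0, r=0, t=0, E1 = 0 but E2 = 1.

No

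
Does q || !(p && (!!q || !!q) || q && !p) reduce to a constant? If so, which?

q || !(p && (!!q || !!q) || q && !p)
= q || !(p && !!q || q && !p)   [idempotence]
= q || !(p && q || q && !p)   [double negation]
= q || !q   [distribution]
= true   [complement]

yes, True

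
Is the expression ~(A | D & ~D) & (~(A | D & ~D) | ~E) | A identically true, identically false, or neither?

~(A | D & ~D) & (~(A | D & ~D) | ~E) | A
= ~(A | D & ~D) | A   — absorption
= ~A | A   — complement / identity
= 1   — complement

identically true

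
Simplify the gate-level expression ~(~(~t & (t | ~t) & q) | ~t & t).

~t & q

~(~(~t & (t | ~t) & q) | ~t & t)
= ~~(~t & (t | ~t) & q)   [complement / identity]
= ~~(~t & q)   [complement / identity]
= ~t & q   [double negation]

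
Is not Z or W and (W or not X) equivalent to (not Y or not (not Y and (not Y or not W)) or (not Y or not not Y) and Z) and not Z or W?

E1: not Z or W and (W or not X)
    = not Z or W   — absorption
E2: (not Y or not (not Y and (not Y or not W)) or (not Y or not not Y) and Z) and not Z or W
    = (not Y or not not Y or (not Y or not not Y) and Z) and not Z or W   — absorption
    = (not Y or not not Y) and not Z or W   — absorption
    = (not Y or Y) and not Z or W   — double negation
    = not Z or W   — complement / identity
Both reduce to not Z or W, so they are equivalent.

Yes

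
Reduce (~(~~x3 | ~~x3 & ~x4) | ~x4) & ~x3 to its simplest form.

(~(~~x3 | ~~x3 & ~x4) | ~x4) & ~x3
= (~~~x3 | ~x4) & ~x3   [absorption]
= (~x3 | ~x4) & ~x3   [double negation]
= ~x3   [absorption]

~x3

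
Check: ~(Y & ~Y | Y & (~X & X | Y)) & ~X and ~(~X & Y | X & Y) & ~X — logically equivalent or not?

Yes

E1: ~(Y & ~Y | Y & (~X & X | Y)) & ~X
    = ~(Y & ~Y | Y & Y) & ~X   — complement / identity
    = ~Y & ~X   — distribution
E2: ~(~X & Y | X & Y) & ~X
    = ~Y & ~X   — distribution
Both reduce to ~Y & ~X, so they are equivalent.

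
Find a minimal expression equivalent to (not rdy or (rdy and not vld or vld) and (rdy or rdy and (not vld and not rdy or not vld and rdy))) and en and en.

(not rdy or (rdy and not vld or vld) and (rdy or rdy and (not vld and not rdy or not vld and rdy))) and en and en
= (not rdy or (rdy and not vld or vld) and (rdy or rdy and not vld)) and en and en   — distribution
= (not rdy or rdy and not vld or vld and rdy) and en and en   — distribution
= (not rdy or rdy) and en and en   — distribution
= (not rdy or rdy) and en   — idempotence
= en   — complement / identity

en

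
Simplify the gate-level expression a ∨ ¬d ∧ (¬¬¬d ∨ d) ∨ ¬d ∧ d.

a ∨ ¬d ∧ (¬¬¬d ∨ d) ∨ ¬d ∧ d
= a ∨ ¬d ∧ (¬d ∨ d) ∨ ¬d ∧ d   — double negation
= a ∨ ¬d ∧ (¬d ∨ d)   — complement / identity
= a ∨ ¬d   — complement / identity

a ∨ ¬d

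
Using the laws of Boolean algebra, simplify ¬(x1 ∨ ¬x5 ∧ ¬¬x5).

¬(x1 ∨ ¬x5 ∧ ¬¬x5)
= ¬(x1 ∨ ¬x5 ∧ x5)
= ¬x1

¬x1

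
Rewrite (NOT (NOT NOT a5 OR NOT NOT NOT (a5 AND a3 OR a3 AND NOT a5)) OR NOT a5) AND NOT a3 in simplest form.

(NOT (NOT NOT a5 OR NOT NOT NOT (a5 AND a3 OR a3 AND NOT a5)) OR NOT a5) AND NOT a3
= (NOT (NOT NOT a5 OR NOT (a5 AND a3 OR a3 AND NOT a5)) OR NOT a5) AND NOT a3   [double negation]
= (NOT a5 AND (a5 AND a3 OR a3 AND NOT a5) OR NOT a5) AND NOT a3   [De Morgan]
= (NOT a5 AND a3 OR NOT a5) AND NOT a3   [distribution]
= NOT a5 AND NOT a3   [absorption]

NOT a5 AND NOT a3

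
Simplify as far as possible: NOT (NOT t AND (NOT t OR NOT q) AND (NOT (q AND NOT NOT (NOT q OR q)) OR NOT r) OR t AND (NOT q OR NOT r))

NOT (NOT t AND (NOT t OR NOT q) AND (NOT (q AND NOT NOT (NOT q OR q)) OR NOT r) OR t AND (NOT q OR NOT r))
= NOT (NOT t AND (NOT t OR NOT q) AND (NOT (q AND (NOT q OR q)) OR NOT r) OR t AND (NOT q OR NOT r))   (double negation)
= NOT (NOT t AND (NOT t OR NOT q) AND (NOT q OR NOT r) OR t AND (NOT q OR NOT r))   (complement / identity)
= NOT (NOT t AND (NOT q OR NOT r) OR t AND (NOT q OR NOT r))   (absorption)
= NOT (NOT q OR NOT r)   (distribution)
= q AND r   (De Morgan)

q AND r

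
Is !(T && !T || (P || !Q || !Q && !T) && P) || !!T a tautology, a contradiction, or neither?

!(T && !T || (P || !Q || !Q && !T) && P) || !!T
= !(T && !T || (P || !Q) && P) || !!T   (absorption)
= !(T && !T || (P || !Q) && P) || T   (double negation)
= !(T && !T || P) || T   (absorption)
= !P || T   (complement / identity)
This depends on P, T, so it is not a constant.

neither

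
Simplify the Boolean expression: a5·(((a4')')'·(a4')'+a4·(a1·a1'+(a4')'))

a5·a4

a5·(((a4')')'·(a4')'+a4·(a1·a1'+(a4')'))
= a5·(((a4')')'·(a4')'+a4·(a4')')   [complement / identity]
= a5·(a4'·(a4')'+a4·(a4')')   [double negation]
= a5·(a4')'   [distribution]
= a5·a4   [double negation]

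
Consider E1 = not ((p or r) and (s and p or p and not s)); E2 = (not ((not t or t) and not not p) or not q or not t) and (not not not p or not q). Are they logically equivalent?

E1: not ((p or r) and (s and p or p and not s))
    = not ((p or r) and p)   — distribution
    = not p   — absorption
E2: (not ((not t or t) and not not p) or not q or not t) and (not not not p or not q)
    = (not not not p or not q or not t) and (not not not p or not q)   — complement / identity
    = not not not p or not q   — absorption
    = not p or not q   — double negation
These differ: at p=1, q=0, r=0, s=0, t=1, E1 = 0 but E2 = 1.

No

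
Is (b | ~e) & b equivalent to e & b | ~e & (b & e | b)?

Yes

E1: (b | ~e) & b
    = b   (absorption)
E2: e & b | ~e & (b & e | b)
    = e & b | ~e & b   (absorption)
    = b   (distribution)
Both reduce to b, so they are equivalent.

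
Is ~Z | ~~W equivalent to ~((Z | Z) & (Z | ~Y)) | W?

Yes

E1: ~Z | ~~W
    = ~Z | W   [double negation]
E2: ~((Z | Z) & (Z | ~Y)) | W
    = ~(Z | Z & ~Y) | W   [distribution]
    = ~Z | W   [absorption]
Both reduce to ~Z | W, so they are equivalent.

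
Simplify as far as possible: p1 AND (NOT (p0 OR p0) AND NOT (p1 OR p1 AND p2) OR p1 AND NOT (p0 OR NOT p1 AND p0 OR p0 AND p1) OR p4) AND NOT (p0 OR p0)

p1 AND NOT p0

p1 AND (NOT (p0 OR p0) AND NOT (p1 OR p1 AND p2) OR p1 AND NOT (p0 OR NOT p1 AND p0 OR p0 AND p1) OR p4) AND NOT (p0 OR p0)
= p1 AND (NOT (p0 OR p0) AND NOT p1 OR p1 AND NOT (p0 OR NOT p1 AND p0 OR p0 AND p1) OR p4) AND NOT (p0 OR p0)   [absorption]
= p1 AND (NOT (p0 OR p0) AND NOT p1 OR p1 AND NOT (p0 OR p0) OR p4) AND NOT (p0 OR p0)   [distribution]
= p1 AND (NOT (p0 OR p0) OR p4) AND NOT (p0 OR p0)   [distribution]
= p1 AND NOT (p0 OR p0)   [absorption]
= p1 AND NOT p0   [idempotence]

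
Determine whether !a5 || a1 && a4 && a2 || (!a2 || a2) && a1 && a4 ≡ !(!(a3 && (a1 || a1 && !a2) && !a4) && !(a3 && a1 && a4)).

No

E1: !a5 || a1 && a4 && a2 || (!a2 || a2) && a1 && a4
    = !a5 || a1 && a4 && a2 || a1 && a4
    = !a5 || a1 && a4
E2: !(!(a3 && (a1 || a1 && !a2) && !a4) && !(a3 && a1 && a4))
    = !(!(a3 && a1 && !a4) && !(a3 && a1 && a4))
    = a3 && a1 && !a4 || a3 && a1 && a4
    = (a1 && !a4 || a1 && a4) && a3
    = a1 && a3
These differ: at a1=1, a2=1, a3=0, a4=1, a5=0, E1 = 1 but E2 = 0.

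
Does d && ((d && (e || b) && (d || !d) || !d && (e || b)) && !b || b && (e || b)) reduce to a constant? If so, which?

d && ((d && (e || b) && (d || !d) || !d && (e || b)) && !b || b && (e || b))
= d && ((d && (e || b) || !d && (e || b)) && !b || b && (e || b))   [complement / identity]
= d && ((e || b) && !b || b && (e || b))   [distribution]
= d && (e || b)   [distribution]
This depends on b, d, e, so it is not a constant.

no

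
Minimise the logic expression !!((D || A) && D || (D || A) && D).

!!((D || A) && D || (D || A) && D)
= !!((D || A) && D)   [idempotence]
= !!D   [absorption]
= D   [double negation]

D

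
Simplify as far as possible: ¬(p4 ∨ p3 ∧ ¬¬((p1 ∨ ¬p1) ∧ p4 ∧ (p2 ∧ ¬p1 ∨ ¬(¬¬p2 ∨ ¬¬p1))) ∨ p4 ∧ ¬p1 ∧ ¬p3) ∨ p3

¬p4 ∨ p3

¬(p4 ∨ p3 ∧ ¬¬((p1 ∨ ¬p1) ∧ p4 ∧ (p2 ∧ ¬p1 ∨ ¬(¬¬p2 ∨ ¬¬p1))) ∨ p4 ∧ ¬p1 ∧ ¬p3) ∨ p3
= ¬(p4 ∨ p3 ∧ ¬¬((p1 ∨ ¬p1) ∧ p4 ∧ (p2 ∧ ¬p1 ∨ ¬p2 ∧ ¬p1)) ∨ p4 ∧ ¬p1 ∧ ¬p3) ∨ p3   (De Morgan)
= ¬(p4 ∨ p3 ∧ (p1 ∨ ¬p1) ∧ p4 ∧ (p2 ∧ ¬p1 ∨ ¬p2 ∧ ¬p1) ∨ p4 ∧ ¬p1 ∧ ¬p3) ∨ p3   (double negation)
= ¬(p4 ∨ p3 ∧ p4 ∧ (p2 ∧ ¬p1 ∨ ¬p2 ∧ ¬p1) ∨ p4 ∧ ¬p1 ∧ ¬p3) ∨ p3   (complement / identity)
= ¬(p4 ∨ p3 ∧ p4 ∧ ¬p1 ∨ p4 ∧ ¬p1 ∧ ¬p3) ∨ p3   (distribution)
= ¬(p4 ∨ p4 ∧ ¬p1) ∨ p3   (distribution)
= ¬p4 ∨ p3   (absorption)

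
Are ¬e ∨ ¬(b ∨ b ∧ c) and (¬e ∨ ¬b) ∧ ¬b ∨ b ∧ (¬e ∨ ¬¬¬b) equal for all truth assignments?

E1: ¬e ∨ ¬(b ∨ b ∧ c)
    = ¬e ∨ ¬b   (absorption)
E2: (¬e ∨ ¬b) ∧ ¬b ∨ b ∧ (¬e ∨ ¬¬¬b)
    = (¬e ∨ ¬b) ∧ ¬b ∨ b ∧ (¬e ∨ ¬b)   (double negation)
    = ¬e ∨ ¬b   (distribution)
Both reduce to ¬e ∨ ¬b, so they are equivalent.

Yes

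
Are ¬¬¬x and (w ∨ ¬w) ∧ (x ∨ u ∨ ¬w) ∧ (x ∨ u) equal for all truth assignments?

No

E1: ¬¬¬x
    = ¬x
E2: (w ∨ ¬w) ∧ (x ∨ u ∨ ¬w) ∧ (x ∨ u)
    = (w ∨ ¬w) ∧ (x ∨ u)
    = x ∨ u
These differ: at u=0, w=0, x=1, E1 = 0 but E2 = 1.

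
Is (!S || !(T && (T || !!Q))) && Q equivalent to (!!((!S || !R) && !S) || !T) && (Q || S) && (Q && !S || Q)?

Yes

E1: (!S || !(T && (T || !!Q))) && Q
    = (!S || !(T && (T || Q))) && Q   [double negation]
    = (!S || !T) && Q   [absorption]
E2: (!!((!S || !R) && !S) || !T) && (Q || S) && (Q && !S || Q)
    = (!!!S || !T) && (Q || S) && (Q && !S || Q)   [absorption]
    = (!!!S || !T) && (Q || S) && Q   [absorption]
    = (!S || !T) && (Q || S) && Q   [double negation]
    = (!S || !T) && Q   [absorption]
Both reduce to (!S || !T) && Q, so they are equivalent.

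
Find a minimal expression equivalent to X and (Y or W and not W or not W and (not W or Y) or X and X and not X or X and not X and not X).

X and (Y or not W)

X and (Y or W and not W or not W and (not W or Y) or X and X and not X or X and not X and not X)
= X and (Y or W and not W or not W and (not W or Y) or X and not X)   [distribution]
= X and (Y or not W and (not W or Y) or X and not X)   [complement / identity]
= X and (Y or not W or X and not X)   [absorption]
= X and (Y or not W)   [complement / identity]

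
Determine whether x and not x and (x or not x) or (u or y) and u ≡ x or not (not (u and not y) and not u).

No

E1: x and not x and (x or not x) or (u or y) and u
    = x and not x or (u or y) and u   [complement / identity]
    = (u or y) and u   [complement / identity]
    = u   [absorption]
E2: x or not (not (u and not y) and not u)
    = x or u and not y or u   [De Morgan]
    = x or u   [absorption]
These differ: at u=0, x=1, y=0, E1 = 0 but E2 = 1.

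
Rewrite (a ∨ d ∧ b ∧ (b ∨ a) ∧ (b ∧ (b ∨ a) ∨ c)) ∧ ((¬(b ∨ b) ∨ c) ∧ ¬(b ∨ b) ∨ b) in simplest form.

(a ∨ d ∧ b ∧ (b ∨ a) ∧ (b ∧ (b ∨ a) ∨ c)) ∧ ((¬(b ∨ b) ∨ c) ∧ ¬(b ∨ b) ∨ b)
= (a ∨ d ∧ b ∧ (b ∨ a) ∧ (b ∧ (b ∨ a) ∨ c)) ∧ (¬(b ∨ b) ∨ b)   (absorption)
= (a ∨ d ∧ b ∧ (b ∨ a)) ∧ (¬(b ∨ b) ∨ b)   (absorption)
= (a ∨ d ∧ b) ∧ (¬(b ∨ b) ∨ b)   (absorption)
= (a ∨ d ∧ b) ∧ (¬b ∨ b)   (idempotence)
= a ∨ d ∧ b   (complement / identity)

a ∨ d ∧ b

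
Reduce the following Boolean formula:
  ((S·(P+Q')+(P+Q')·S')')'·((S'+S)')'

P+Q'

((S·(P+Q')+(P+Q')·S')')'·((S'+S)')'
= (S·(P+Q')+(P+Q')·S')·((S'+S)')'   [double negation]
= (P+Q')·((S'+S)')'   [distribution]
= (P+Q')·(S'+S)   [double negation]
= P+Q'   [complement / identity]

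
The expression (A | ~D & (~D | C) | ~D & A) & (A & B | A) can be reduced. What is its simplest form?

A

(A | ~D & (~D | C) | ~D & A) & (A & B | A)
= (A | ~D | ~D & A) & (A & B | A)   [absorption]
= (A | ~D) & (A & B | A)   [absorption]
= (A | ~D) & A   [absorption]
= A   [absorption]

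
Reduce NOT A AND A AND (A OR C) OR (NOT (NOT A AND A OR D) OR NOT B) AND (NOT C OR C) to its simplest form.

NOT A AND A AND (A OR C) OR (NOT (NOT A AND A OR D) OR NOT B) AND (NOT C OR C)
= NOT A AND A AND (A OR C) OR NOT (NOT A AND A OR D) OR NOT B   — complement / identity
= NOT A AND A AND (A OR C) OR NOT D OR NOT B   — complement / identity
= NOT A AND A OR NOT D OR NOT B   — absorption
= NOT D OR NOT B   — complement / identity

NOT D OR NOT B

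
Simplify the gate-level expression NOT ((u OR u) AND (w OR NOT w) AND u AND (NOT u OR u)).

NOT ((u OR u) AND (w OR NOT w) AND u AND (NOT u OR u))
= NOT ((u OR u) AND u AND (NOT u OR u))   [complement / identity]
= NOT (u AND u AND (NOT u OR u))   [idempotence]
= NOT (u AND (NOT u OR u))   [idempotence]
= NOT u   [complement / identity]

NOT u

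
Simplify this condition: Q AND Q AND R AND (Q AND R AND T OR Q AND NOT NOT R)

Q AND Q AND R AND (Q AND R AND T OR Q AND NOT NOT R)
= Q AND Q AND R AND (Q AND R AND T OR Q AND R)   (double negation)
= Q AND R AND (Q AND R AND T OR Q AND R)   (idempotence)
= Q AND R AND Q AND R   (absorption)
= Q AND R   (idempotence)

Q AND R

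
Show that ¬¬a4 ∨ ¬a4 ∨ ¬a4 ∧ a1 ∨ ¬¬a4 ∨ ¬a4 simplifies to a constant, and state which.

True

¬¬a4 ∨ ¬a4 ∨ ¬a4 ∧ a1 ∨ ¬¬a4 ∨ ¬a4
= ¬¬a4 ∨ ¬a4 ∨ ¬¬a4 ∨ ¬a4
= ¬¬a4 ∨ ¬a4
= a4 ∨ ¬a4
= True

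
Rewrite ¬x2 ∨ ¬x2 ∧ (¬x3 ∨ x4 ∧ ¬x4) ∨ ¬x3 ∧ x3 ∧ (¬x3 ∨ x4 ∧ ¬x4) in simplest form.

¬x2

¬x2 ∨ ¬x2 ∧ (¬x3 ∨ x4 ∧ ¬x4) ∨ ¬x3 ∧ x3 ∧ (¬x3 ∨ x4 ∧ ¬x4)
= ¬x2 ∨ (¬x2 ∨ ¬x3 ∧ x3) ∧ (¬x3 ∨ x4 ∧ ¬x4)
= ¬x2 ∨ ¬x2 ∧ (¬x3 ∨ x4 ∧ ¬x4)
= ¬x2 ∨ ¬x2 ∧ ¬x3
= ¬x2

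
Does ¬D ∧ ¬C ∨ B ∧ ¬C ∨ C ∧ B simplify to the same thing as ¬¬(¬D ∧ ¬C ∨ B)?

E1: ¬D ∧ ¬C ∨ B ∧ ¬C ∨ C ∧ B
    = ¬D ∧ ¬C ∨ B   [distribution]
E2: ¬¬(¬D ∧ ¬C ∨ B)
    = ¬D ∧ ¬C ∨ B   [double negation]
Both reduce to ¬D ∧ ¬C ∨ B, so they are equivalent.

Yes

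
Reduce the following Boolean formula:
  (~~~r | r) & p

(~~~r | r) & p
= (~r | r) & p
= p

p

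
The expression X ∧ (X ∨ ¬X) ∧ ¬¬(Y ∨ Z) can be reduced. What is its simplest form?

X ∧ (Y ∨ Z)

X ∧ (X ∨ ¬X) ∧ ¬¬(Y ∨ Z)
= X ∧ ¬¬(Y ∨ Z)   — complement / identity
= X ∧ (Y ∨ Z)   — double negation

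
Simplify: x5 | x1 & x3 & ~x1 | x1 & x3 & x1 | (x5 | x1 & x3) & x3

x5 | x1 & x3 & ~x1 | x1 & x3 & x1 | (x5 | x1 & x3) & x3
= x5 | x1 & x3 | (x5 | x1 & x3) & x3   [distribution]
= x5 | x1 & x3   [absorption]

x5 | x1 & x3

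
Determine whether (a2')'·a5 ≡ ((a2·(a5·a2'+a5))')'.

E1: (a2')'·a5
    = a2·a5   — double negation
E2: ((a2·(a5·a2'+a5))')'
    = ((a2·a5)')'   — absorption
    = a2·a5   — double negation
Both reduce to a2·a5, so they are equivalent.

Yes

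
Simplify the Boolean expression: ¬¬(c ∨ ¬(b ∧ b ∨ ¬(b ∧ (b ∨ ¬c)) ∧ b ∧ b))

¬¬(c ∨ ¬(b ∧ b ∨ ¬(b ∧ (b ∨ ¬c)) ∧ b ∧ b))
= ¬¬(c ∨ ¬(b ∧ b ∨ ¬b ∧ b ∧ b))
= ¬¬(c ∨ ¬(b ∧ b ∨ ¬b ∧ b))
= ¬¬(c ∨ ¬b)
= c ∨ ¬b

c ∨ ¬b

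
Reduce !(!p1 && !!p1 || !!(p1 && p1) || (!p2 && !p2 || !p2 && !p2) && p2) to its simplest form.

!p1

!(!p1 && !!p1 || !!(p1 && p1) || (!p2 && !p2 || !p2 && !p2) && p2)
= !(!p1 && !!p1 || !!(p1 && p1) || !p2 && !p2 && p2)   [idempotence]
= !(!p1 && !!p1 || !!(p1 && p1) || !p2 && p2)   [idempotence]
= !(!p1 && !!p1 || !!(p1 && p1))   [complement / identity]
= !(!p1 && !!p1 || p1 && p1)   [double negation]
= !(!p1 && p1 || p1 && p1)   [double negation]
= !p1   [distribution]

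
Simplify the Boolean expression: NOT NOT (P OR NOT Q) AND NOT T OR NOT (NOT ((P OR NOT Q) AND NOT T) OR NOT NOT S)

(P OR NOT Q) AND NOT T

NOT NOT (P OR NOT Q) AND NOT T OR NOT (NOT ((P OR NOT Q) AND NOT T) OR NOT NOT S)
= (P OR NOT Q) AND NOT T OR NOT (NOT ((P OR NOT Q) AND NOT T) OR NOT NOT S)
= (P OR NOT Q) AND NOT T OR (P OR NOT Q) AND NOT T AND NOT S
= (P OR NOT Q) AND NOT T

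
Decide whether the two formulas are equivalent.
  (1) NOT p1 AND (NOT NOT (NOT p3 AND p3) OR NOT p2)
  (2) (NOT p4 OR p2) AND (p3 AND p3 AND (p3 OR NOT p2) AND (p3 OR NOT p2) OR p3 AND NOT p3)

No

E1: NOT p1 AND (NOT NOT (NOT p3 AND p3) OR NOT p2)
    = NOT p1 AND (NOT p3 AND p3 OR NOT p2)   — double negation
    = NOT p1 AND NOT p2   — complement / identity
E2: (NOT p4 OR p2) AND (p3 AND p3 AND (p3 OR NOT p2) AND (p3 OR NOT p2) OR p3 AND NOT p3)
    = (NOT p4 OR p2) AND (p3 AND p3 AND (p3 AND p3 OR NOT p2) OR p3 AND NOT p3)   — distribution
    = (NOT p4 OR p2) AND (p3 AND p3 OR p3 AND NOT p3)   — absorption
    = (NOT p4 OR p2) AND p3   — distribution
These differ: at p1=1, p2=0, p3=1, p4=0, E1 = 0 but E2 = 1.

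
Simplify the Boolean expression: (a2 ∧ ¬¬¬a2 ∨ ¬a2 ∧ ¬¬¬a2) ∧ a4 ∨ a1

¬a2 ∧ a4 ∨ a1

(a2 ∧ ¬¬¬a2 ∨ ¬a2 ∧ ¬¬¬a2) ∧ a4 ∨ a1
= ¬¬¬a2 ∧ a4 ∨ a1   [distribution]
= ¬a2 ∧ a4 ∨ a1   [double negation]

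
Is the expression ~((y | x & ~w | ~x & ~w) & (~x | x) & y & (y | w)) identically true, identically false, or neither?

~((y | x & ~w | ~x & ~w) & (~x | x) & y & (y | w))
= ~((y | x & ~w | ~x & ~w) & y & (y | w))   [complement / identity]
= ~((y | ~w) & y & (y | w))   [distribution]
= ~((y | ~w) & y)   [absorption]
= ~y   [absorption]
This depends on y, so it is not a constant.

neither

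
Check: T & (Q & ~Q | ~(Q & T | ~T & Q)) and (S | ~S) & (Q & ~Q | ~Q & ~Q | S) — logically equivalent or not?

No

E1: T & (Q & ~Q | ~(Q & T | ~T & Q))
    = T & ~(Q & T | ~T & Q)
    = T & ~Q
E2: (S | ~S) & (Q & ~Q | ~Q & ~Q | S)
    = (S | ~S) & (~Q | S)
    = ~Q | S
These differ: at Q=1, S=1, T=0, E1 = 0 but E2 = 1.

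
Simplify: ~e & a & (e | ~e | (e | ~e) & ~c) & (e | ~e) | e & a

~e & a & (e | ~e | (e | ~e) & ~c) & (e | ~e) | e & a
= ~e & a & (e | ~e) & (e | ~e) | e & a
= ~e & a & (e | ~e) | e & a
= ~e & a | e & a
= a

a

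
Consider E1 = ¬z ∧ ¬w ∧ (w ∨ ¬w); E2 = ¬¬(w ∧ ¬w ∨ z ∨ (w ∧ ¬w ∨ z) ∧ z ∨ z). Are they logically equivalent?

E1: ¬z ∧ ¬w ∧ (w ∨ ¬w)
    = ¬z ∧ ¬w   (complement / identity)
E2: ¬¬(w ∧ ¬w ∨ z ∨ (w ∧ ¬w ∨ z) ∧ z ∨ z)
    = w ∧ ¬w ∨ z ∨ (w ∧ ¬w ∨ z) ∧ z ∨ z   (double negation)
    = w ∧ ¬w ∨ z ∨ z   (absorption)
    = z ∨ z   (complement / identity)
    = z   (idempotence)
These differ: at w=0, z=1, E1 = 0 but E2 = 1.

No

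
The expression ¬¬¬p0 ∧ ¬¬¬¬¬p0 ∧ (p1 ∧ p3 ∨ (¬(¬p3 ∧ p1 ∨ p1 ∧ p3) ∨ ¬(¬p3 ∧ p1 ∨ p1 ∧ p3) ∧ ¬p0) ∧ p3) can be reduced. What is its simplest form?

¬¬¬p0 ∧ ¬¬¬¬¬p0 ∧ (p1 ∧ p3 ∨ (¬(¬p3 ∧ p1 ∨ p1 ∧ p3) ∨ ¬(¬p3 ∧ p1 ∨ p1 ∧ p3) ∧ ¬p0) ∧ p3)
= ¬¬¬p0 ∧ ¬¬¬¬¬p0 ∧ (p1 ∧ p3 ∨ ¬(¬p3 ∧ p1 ∨ p1 ∧ p3) ∧ p3)   — absorption
= ¬¬¬p0 ∧ ¬¬¬p0 ∧ (p1 ∧ p3 ∨ ¬(¬p3 ∧ p1 ∨ p1 ∧ p3) ∧ p3)   — double negation
= ¬¬¬p0 ∧ (p1 ∧ p3 ∨ ¬(¬p3 ∧ p1 ∨ p1 ∧ p3) ∧ p3)   — idempotence
= ¬¬¬p0 ∧ (p1 ∧ p3 ∨ ¬p1 ∧ p3)   — distribution
= ¬¬¬p0 ∧ p3   — distribution
= ¬p0 ∧ p3   — double negation

¬p0 ∧ p3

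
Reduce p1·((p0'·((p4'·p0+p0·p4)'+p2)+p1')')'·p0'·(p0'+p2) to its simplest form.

p1·((p0'·((p4'·p0+p0·p4)'+p2)+p1')')'·p0'·(p0'+p2)
= p1·((p0'·(p0'+p2)+p1')')'·p0'·(p0'+p2)
= p1·(p0'·(p0'+p2)+p1')·p0'·(p0'+p2)
= p1·p0'·(p0'+p2)
= p1·p0'

p1·p0'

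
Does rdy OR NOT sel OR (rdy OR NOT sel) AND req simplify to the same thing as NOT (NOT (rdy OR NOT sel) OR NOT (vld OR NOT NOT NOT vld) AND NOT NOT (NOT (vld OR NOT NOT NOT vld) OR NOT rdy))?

E1: rdy OR NOT sel OR (rdy OR NOT sel) AND req
    = rdy OR NOT sel   [absorption]
E2: NOT (NOT (rdy OR NOT sel) OR NOT (vld OR NOT NOT NOT vld) AND NOT NOT (NOT (vld OR NOT NOT NOT vld) OR NOT rdy))
    = NOT (NOT (rdy OR NOT sel) OR NOT (vld OR NOT NOT NOT vld) AND (NOT (vld OR NOT NOT NOT vld) OR NOT rdy))   [double negation]
    = NOT (NOT (rdy OR NOT sel) OR NOT (vld OR NOT NOT NOT vld))   [absorption]
    = NOT (NOT (rdy OR NOT sel) OR NOT (vld OR NOT vld))   [double negation]
    = (rdy OR NOT sel) AND (vld OR NOT vld)   [De Morgan]
    = rdy OR NOT sel   [complement / identity]
Both reduce to rdy OR NOT sel, so they are equivalent.

Yes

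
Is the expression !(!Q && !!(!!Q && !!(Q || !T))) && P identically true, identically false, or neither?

!(!Q && !!(!!Q && !!(Q || !T))) && P
= !(!Q && !!(!!Q && (Q || !T))) && P   — double negation
= !(!Q && !!(Q && (Q || !T))) && P   — double negation
= (Q || !(Q && (Q || !T))) && P   — De Morgan
= (Q || !Q) && P   — absorption
= P   — complement / identity
This depends on P, so it is not a constant.

neither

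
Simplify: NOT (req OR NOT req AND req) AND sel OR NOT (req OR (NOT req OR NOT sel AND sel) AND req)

NOT req

NOT (req OR NOT req AND req) AND sel OR NOT (req OR (NOT req OR NOT sel AND sel) AND req)
= NOT (req OR NOT req AND req) AND sel OR NOT (req OR NOT req AND req)
= NOT (req OR NOT req AND req)
= NOT req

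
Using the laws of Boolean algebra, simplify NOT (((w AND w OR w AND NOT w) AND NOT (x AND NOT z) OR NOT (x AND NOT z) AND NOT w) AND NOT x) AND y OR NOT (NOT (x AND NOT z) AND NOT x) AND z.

NOT (((w AND w OR w AND NOT w) AND NOT (x AND NOT z) OR NOT (x AND NOT z) AND NOT w) AND NOT x) AND y OR NOT (NOT (x AND NOT z) AND NOT x) AND z
= NOT ((w AND NOT (x AND NOT z) OR NOT (x AND NOT z) AND NOT w) AND NOT x) AND y OR NOT (NOT (x AND NOT z) AND NOT x) AND z
= NOT (NOT (x AND NOT z) AND NOT x) AND y OR NOT (NOT (x AND NOT z) AND NOT x) AND z
= NOT (NOT (x AND NOT z) AND NOT x) AND (y OR z)
= (x AND NOT z OR x) AND (y OR z)
= x AND (y OR z)

x AND (y OR z)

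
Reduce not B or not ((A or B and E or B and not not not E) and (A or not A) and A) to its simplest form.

not B or not ((A or B and E or B and not not not E) and (A or not A) and A)
= not B or not ((A or B and E or B and not not not E) and A)   (complement / identity)
= not B or not ((A or B and E or B and not E) and A)   (double negation)
= not B or not ((A or B) and A)   (distribution)
= not B or not A   (absorption)

not B or not A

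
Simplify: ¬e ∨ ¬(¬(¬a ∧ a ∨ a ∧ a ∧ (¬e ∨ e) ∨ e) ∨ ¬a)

¬e ∨ ¬(¬(¬a ∧ a ∨ a ∧ a ∧ (¬e ∨ e) ∨ e) ∨ ¬a)
= ¬e ∨ ¬(¬(¬a ∧ a ∨ a ∧ a ∨ e) ∨ ¬a)
= ¬e ∨ (¬a ∧ a ∨ a ∧ a ∨ e) ∧ a
= ¬e ∨ (a ∨ e) ∧ a
= ¬e ∨ a

¬e ∨ a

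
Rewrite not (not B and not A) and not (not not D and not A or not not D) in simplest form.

not (not B and not A) and not (not not D and not A or not not D)
= not (not B and not A) and not not not D   [absorption]
= not (not B and not A) and not D   [double negation]
= (B or A) and not D   [De Morgan]

(B or A) and not D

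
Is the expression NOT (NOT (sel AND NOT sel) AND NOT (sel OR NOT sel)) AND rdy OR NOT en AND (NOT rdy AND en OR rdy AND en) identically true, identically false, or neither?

NOT (NOT (sel AND NOT sel) AND NOT (sel OR NOT sel)) AND rdy OR NOT en AND (NOT rdy AND en OR rdy AND en)
= NOT (NOT (sel AND NOT sel) AND NOT (sel OR NOT sel)) AND rdy OR NOT en AND en
= NOT (NOT (sel AND NOT sel) AND NOT (sel OR NOT sel)) AND rdy
= (sel AND NOT sel OR sel OR NOT sel) AND rdy
= (sel OR NOT sel) AND rdy
= rdy
This depends on rdy, so it is not a constant.

neither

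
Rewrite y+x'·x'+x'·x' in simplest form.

y+x'

y+x'·x'+x'·x'
= y+x'·x'   (idempotence)
= y+x'   (idempotence)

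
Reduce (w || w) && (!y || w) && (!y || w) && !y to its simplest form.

w && !y

(w || w) && (!y || w) && (!y || w) && !y
= (w && !y || w) && (!y || w) && !y   [distribution]
= w && (!y || w) && !y   [absorption]
= w && !y   [absorption]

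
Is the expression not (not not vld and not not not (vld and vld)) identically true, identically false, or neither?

identically true

not (not not vld and not not not (vld and vld))
= not (not not vld and not not not vld)
= not (not not vld and not vld)
= not vld or vld
= True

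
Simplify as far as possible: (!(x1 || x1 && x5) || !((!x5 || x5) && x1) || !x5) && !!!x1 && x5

(!(x1 || x1 && x5) || !((!x5 || x5) && x1) || !x5) && !!!x1 && x5
= (!x1 || !((!x5 || x5) && x1) || !x5) && !!!x1 && x5   (absorption)
= (!x1 || !x1 || !x5) && !!!x1 && x5   (complement / identity)
= (!x1 || !x1 || !x5) && !x1 && x5   (double negation)
= (!x1 || !x5) && !x1 && x5   (idempotence)
= !x1 && x5   (absorption)

!x1 && x5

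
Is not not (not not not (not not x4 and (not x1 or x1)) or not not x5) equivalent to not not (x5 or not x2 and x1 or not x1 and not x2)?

No

E1: not not (not not not (not not x4 and (not x1 or x1)) or not not x5)
    = not (not not (not not x4 and (not x1 or x1)) and not x5)   — De Morgan
    = not (not not x4 and (not x1 or x1)) or x5   — De Morgan
    = not not not x4 or x5   — complement / identity
    = not x4 or x5   — double negation
E2: not not (x5 or not x2 and x1 or not x1 and not x2)
    = x5 or not x2 and x1 or not x1 and not x2   — double negation
    = x5 or not x2   — distribution
These differ: at x1=0, x2=1, x4=0, x5=0, E1 = 1 but E2 = 0.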